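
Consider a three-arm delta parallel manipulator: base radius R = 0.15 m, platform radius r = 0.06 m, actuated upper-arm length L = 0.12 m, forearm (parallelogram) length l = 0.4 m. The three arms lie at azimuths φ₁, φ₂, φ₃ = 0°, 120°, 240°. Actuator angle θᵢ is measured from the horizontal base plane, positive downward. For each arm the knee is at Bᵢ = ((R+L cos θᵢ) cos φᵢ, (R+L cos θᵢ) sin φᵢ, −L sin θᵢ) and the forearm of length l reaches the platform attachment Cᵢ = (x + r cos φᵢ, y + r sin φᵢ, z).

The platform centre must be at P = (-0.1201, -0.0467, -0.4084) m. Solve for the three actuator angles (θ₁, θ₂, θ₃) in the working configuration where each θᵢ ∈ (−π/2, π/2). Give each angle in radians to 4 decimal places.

θ₁ = 1.1344, θ₂ = 0.6107, θ₃ = 0.2619

arm 1 (φ=0.0°): x'=-0.1201, y'=-0.0467
  A cos θ + B sin θ = C:  0.2101·cos θ + -0.4084·sin θ = -0.2813
  √(A²+B²)=0.4593;  θ1 = -1.0957+2.2300 ≈ 1.1344
arm 2 (φ=120.0°): x'=0.0196, y'=0.1274
  A cos θ + B sin θ = C:  0.0704·cos θ + -0.4084·sin θ = -0.1765
  θ2 = atan2(B,A) + arccos(C/0.4144) = 0.6107
φ3=240.0° → target in arm frame (0.1005, -0.0807)
  A=-0.0105, B=-0.4084, C=(l²−L²−A²−y'²−z²)/(2L)=-0.1159
  θ3 = atan2(B,A) + arccos(C/0.4085) = 0.2619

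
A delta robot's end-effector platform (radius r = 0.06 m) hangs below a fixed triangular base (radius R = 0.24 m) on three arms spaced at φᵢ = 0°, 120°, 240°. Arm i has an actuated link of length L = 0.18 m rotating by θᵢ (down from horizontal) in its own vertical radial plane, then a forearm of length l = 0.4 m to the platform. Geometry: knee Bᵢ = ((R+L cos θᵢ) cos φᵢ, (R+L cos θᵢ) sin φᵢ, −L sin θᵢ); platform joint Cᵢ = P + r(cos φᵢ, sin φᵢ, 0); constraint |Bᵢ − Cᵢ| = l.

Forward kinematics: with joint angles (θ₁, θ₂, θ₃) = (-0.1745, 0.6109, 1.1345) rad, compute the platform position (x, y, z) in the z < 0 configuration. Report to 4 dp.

φ1=0.0°: virtual centre (0.3573, 0.0000, 0.0313), radius l
arm 2 at φ=120.0°: (R−r)+L cos θ2 = 0.3274;  S2 = (-0.1637, 0.2836, -0.1032)
arm 3 at φ=240.0°: (R−r)+L cos θ3 = 0.2561;  S3 = (-0.1280, -0.2218, -0.1631)
|S₂|²−|S₁|² = -0.0107;  |S₃|²−|S₁|² = -0.0364
plane₁₂: -1.0420x+0.5671y+-0.2690z = -0.0107
Cramer: x(z) = 0.0251-0.3356z;  y(z) = 0.0272-0.1422z
quadratic in z: (1.1328)z²+(0.1527)z+(-0.0480)=0, √Δ=0.4905 → z ∈ {-0.2839, 0.1491}; z = -0.2839 (taking z<0)
x = 0.1204, y = 0.0676

(0.1204, 0.0676, -0.2839)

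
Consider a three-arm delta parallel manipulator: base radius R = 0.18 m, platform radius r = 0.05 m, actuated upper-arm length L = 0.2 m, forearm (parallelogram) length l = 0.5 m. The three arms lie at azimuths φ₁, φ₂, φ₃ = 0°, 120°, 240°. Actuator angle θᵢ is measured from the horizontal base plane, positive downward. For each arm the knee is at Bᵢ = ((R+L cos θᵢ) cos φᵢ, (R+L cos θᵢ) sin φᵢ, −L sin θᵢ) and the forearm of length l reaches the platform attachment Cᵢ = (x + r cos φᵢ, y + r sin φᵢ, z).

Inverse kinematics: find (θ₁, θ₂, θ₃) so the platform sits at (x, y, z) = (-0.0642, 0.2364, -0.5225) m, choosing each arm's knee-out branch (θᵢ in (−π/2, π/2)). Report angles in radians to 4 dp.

rotate P by −φ1: (-0.0642, 0.2364, -0.5225)
  A cos θ + B sin θ = C:  0.1942·cos θ + -0.5225·sin θ = -0.3915
  θ1 = atan2(B,A) + arccos(C/0.5574) = 1.1346
φ2=120.0° → target in arm frame (0.2368, -0.0626)
  e−x'=-0.1068;  (l²−L²−(e−x')²−y'²−z²)/2L = -0.1958
  γ=atan2(-0.5225,-0.1068)=-1.7725;  ψ=arccos(-0.3672)=1.9468;  θ2=γ+ψ≈0.1743
φ3=240.0° → target in arm frame (-0.1726, -0.1738)
  A=0.3026, B=-0.5225, C=(l²−L²−A²−y'²−z²)/(2L)=-0.4620
  θ3 = atan2(B,A) + arccos(C/0.6038) = 1.3962

θ₁ = 1.1346, θ₂ = 0.1743, θ₃ = 1.3962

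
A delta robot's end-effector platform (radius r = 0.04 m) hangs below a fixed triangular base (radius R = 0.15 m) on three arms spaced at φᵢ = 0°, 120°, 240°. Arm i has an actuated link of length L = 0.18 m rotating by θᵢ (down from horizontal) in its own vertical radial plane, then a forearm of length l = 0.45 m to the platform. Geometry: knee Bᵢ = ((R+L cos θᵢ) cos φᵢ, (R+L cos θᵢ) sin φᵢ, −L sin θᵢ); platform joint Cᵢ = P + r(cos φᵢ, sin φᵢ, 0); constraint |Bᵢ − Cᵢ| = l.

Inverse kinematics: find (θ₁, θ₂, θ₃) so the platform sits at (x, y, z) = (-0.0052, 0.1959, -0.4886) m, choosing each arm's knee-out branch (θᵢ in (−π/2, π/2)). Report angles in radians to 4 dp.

θ₁ = 0.9598, θ₂ = 0.3492, θ₃ = 1.3961

rotate P by −φ1: (-0.0052, 0.1959, -0.4886)
  A cos θ + B sin θ = C:  0.1152·cos θ + -0.4886·sin θ = -0.3341
  θ1 = atan2(B,A) + arccos(C/0.5020) = 0.9598
arm 2 (φ=120.0°): x'=0.1723, y'=-0.0934
  e−x'=-0.0623;  (l²−L²−(e−x')²−y'²−z²)/2L = -0.2257
  γ=atan2(-0.4886,-0.0623)=-1.6975;  ψ=arccos(-0.4581)=2.0467;  θ2=γ+ψ≈0.3492
arm 3 (φ=240.0°): x'=-0.1671, y'=-0.1025
  e−x'=0.2771;  (l²−L²−(e−x')²−y'²−z²)/2L = -0.4330
  √(A²+B²)=0.5617;  θ3 = -1.0550+2.4511 ≈ 1.3961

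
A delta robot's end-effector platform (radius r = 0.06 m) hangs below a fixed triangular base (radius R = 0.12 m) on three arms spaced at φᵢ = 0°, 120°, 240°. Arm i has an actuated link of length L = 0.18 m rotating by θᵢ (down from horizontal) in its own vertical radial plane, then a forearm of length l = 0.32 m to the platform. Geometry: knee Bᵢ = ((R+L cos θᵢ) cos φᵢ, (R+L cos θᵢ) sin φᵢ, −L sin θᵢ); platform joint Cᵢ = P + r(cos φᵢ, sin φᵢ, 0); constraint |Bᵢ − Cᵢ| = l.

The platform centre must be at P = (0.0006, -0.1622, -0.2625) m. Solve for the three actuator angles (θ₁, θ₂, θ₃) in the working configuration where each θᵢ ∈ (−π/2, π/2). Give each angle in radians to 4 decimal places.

θ₁ = 0.5237, θ₂ = 1.0473, θ₃ = -0.1747

rotate P by −φ1: (0.0006, -0.1622, -0.2625)
  A cos θ + B sin θ = C:  0.0594·cos θ + -0.2625·sin θ = -0.0798
  γ=atan2(-0.2625,0.0594)=-1.3483;  ψ=arccos(-0.2967)=1.8720;  θ1=γ+ψ≈0.5237
arm 2 (φ=120.0°): x'=-0.1408, y'=0.0806
  e−x'=0.2008;  (l²−L²−(e−x')²−y'²−z²)/2L = -0.1270
  θ2 = atan2(B,A) + arccos(C/0.3305) = 1.0473
φ3=240.0° → target in arm frame (0.1402, 0.0816)
  A cos θ + B sin θ = C:  -0.0802·cos θ + -0.2625·sin θ = -0.0333
  γ=atan2(-0.2625,-0.0802)=-1.8672;  ψ=arccos(-0.1214)=1.6925;  θ3=γ+ψ≈-0.1747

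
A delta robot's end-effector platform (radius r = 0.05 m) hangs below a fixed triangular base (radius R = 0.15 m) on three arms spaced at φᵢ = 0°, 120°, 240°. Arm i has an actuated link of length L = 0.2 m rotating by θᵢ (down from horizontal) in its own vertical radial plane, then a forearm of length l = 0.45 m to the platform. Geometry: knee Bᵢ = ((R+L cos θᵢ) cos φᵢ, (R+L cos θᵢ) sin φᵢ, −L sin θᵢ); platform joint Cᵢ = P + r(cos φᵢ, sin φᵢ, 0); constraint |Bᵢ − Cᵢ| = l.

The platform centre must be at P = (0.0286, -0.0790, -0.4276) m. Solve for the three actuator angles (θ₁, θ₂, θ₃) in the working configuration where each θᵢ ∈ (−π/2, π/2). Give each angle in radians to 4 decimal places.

θ₁ = 0.3492, θ₂ = 0.6981, θ₃ = 0.2620

rotate P by −φ1: (0.0286, -0.0790, -0.4276)
  A cos θ + B sin θ = C:  0.0714·cos θ + -0.4276·sin θ = -0.0792
  √(A²+B²)=0.4335;  θ1 = -1.4053+1.7545 ≈ 0.3492
arm 2 (φ=120.0°): x'=-0.0827, y'=0.0147
  A cos θ + B sin θ = C:  0.1827·cos θ + -0.4276·sin θ = -0.1349
  θ2 = atan2(B,A) + arccos(C/0.4650) = 0.6981
arm 3 (φ=240.0°): x'=0.0541, y'=0.0643
  e−x'=0.0459;  (l²−L²−(e−x')²−y'²−z²)/2L = -0.0664
  √(A²+B²)=0.4301;  θ3 = -1.4639+1.7259 ≈ 0.2620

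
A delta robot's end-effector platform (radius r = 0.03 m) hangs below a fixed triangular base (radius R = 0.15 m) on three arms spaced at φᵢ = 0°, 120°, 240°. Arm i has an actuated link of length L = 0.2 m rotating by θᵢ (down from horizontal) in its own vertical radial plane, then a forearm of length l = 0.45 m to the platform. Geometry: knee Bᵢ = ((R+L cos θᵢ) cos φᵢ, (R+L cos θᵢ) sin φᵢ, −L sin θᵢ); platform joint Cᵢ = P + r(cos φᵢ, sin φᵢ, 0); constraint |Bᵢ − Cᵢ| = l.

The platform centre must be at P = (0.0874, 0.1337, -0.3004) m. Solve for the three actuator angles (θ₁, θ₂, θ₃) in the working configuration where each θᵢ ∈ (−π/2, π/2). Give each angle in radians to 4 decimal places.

rotate P by −φ1: (0.0874, 0.1337, -0.3004)
  A=0.0326, B=-0.3004, C=(l²−L²−A²−y'²−z²)/(2L)=0.1333
  θ1 = atan2(B,A) + arccos(C/0.3022) = -0.3488
rotate P by −φ2: (0.0721, -0.1425, -0.3004)
  A=0.0479, B=-0.3004, C=(l²−L²−A²−y'²−z²)/(2L)=0.1241
  γ=atan2(-0.3004,0.0479)=-1.4126;  ψ=arccos(0.4080)=1.1505;  θ2=γ+ψ≈-0.2621
φ3=240.0° → target in arm frame (-0.1595, 0.0088)
  e−x'=0.2795;  (l²−L²−(e−x')²−y'²−z²)/2L = -0.0148
  √(A²+B²)=0.4103;  θ3 = -0.8214+1.6069 ≈ 0.7855

θ₁ = -0.3488, θ₂ = -0.2621, θ₃ = 0.7855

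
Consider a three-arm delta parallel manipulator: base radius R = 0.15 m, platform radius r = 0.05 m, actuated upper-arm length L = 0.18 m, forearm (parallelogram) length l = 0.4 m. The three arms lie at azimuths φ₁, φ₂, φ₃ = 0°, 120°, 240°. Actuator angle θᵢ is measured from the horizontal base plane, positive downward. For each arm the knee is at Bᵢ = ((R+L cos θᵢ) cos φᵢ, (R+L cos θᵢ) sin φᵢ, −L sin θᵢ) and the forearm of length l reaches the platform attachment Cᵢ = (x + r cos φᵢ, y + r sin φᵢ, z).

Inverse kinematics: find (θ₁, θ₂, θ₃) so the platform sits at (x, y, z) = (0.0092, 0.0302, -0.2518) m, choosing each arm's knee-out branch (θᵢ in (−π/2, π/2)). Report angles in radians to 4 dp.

rotate P by −φ1: (0.0092, 0.0302, -0.2518)
  A=0.0908, B=-0.2518, C=(l²−L²−A²−y'²−z²)/(2L)=0.1529
  θ1 = atan2(B,A) + arccos(C/0.2677) = -0.2619
rotate P by −φ2: (0.0216, -0.0231, -0.2518)
  e−x'=0.0784;  (l²−L²−(e−x')²−y'²−z²)/2L = 0.1598
  θ2 = atan2(B,A) + arccos(C/0.2637) = -0.3487
arm 3 (φ=240.0°): x'=-0.0308, y'=-0.0071
  A cos θ + B sin θ = C:  0.1308·cos θ + -0.2518·sin θ = 0.1307
  γ=atan2(-0.2518,0.1308)=-1.0918;  ψ=arccos(0.4606)=1.0921;  θ3=γ+ψ≈0.0002

θ₁ = -0.2619, θ₂ = -0.3487, θ₃ = 0.0002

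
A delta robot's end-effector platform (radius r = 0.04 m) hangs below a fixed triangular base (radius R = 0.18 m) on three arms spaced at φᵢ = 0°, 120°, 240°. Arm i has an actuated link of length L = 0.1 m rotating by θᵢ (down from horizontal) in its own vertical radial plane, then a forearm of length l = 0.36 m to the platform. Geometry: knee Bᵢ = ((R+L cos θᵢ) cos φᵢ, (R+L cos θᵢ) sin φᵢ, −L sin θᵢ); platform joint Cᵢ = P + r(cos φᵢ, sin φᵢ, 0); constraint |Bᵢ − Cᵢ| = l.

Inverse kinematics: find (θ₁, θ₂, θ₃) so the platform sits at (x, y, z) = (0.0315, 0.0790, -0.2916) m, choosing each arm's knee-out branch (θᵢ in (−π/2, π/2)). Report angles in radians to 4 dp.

θ₁ = 0.0869, θ₂ = -0.0873, θ₃ = 0.8723

φ1=0.0° → target in arm frame (0.0315, 0.0790)
  A=0.1085, B=-0.2916, C=(l²−L²−A²−y'²−z²)/(2L)=0.0828
  θ1 = atan2(B,A) + arccos(C/0.3111) = 0.0869
φ2=120.0° → target in arm frame (0.0527, -0.0668)
  e−x'=0.0873;  (l²−L²−(e−x')²−y'²−z²)/2L = 0.1124
  √(A²+B²)=0.3044;  θ2 = -1.2798+1.1925 ≈ -0.0873
rotate P by −φ3: (-0.0842, -0.0122, -0.2916)
  A=0.2242, B=-0.2916, C=(l²−L²−A²−y'²−z²)/(2L)=-0.0792
  √(A²+B²)=0.3678;  θ3 = -0.9154+1.7877 ≈ 0.8723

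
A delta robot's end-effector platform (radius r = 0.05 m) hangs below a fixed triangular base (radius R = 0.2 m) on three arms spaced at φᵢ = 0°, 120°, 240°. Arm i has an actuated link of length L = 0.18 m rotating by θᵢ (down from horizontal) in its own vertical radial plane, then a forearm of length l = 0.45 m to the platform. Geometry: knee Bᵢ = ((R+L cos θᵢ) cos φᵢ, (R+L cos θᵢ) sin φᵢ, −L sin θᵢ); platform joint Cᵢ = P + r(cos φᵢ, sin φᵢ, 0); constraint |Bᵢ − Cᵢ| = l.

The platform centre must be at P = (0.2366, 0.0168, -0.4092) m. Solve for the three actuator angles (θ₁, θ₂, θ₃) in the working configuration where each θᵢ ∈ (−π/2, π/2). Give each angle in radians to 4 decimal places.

rotate P by −φ1: (0.2366, 0.0168, -0.4092)
  A cos θ + B sin θ = C:  -0.0866·cos θ + -0.4092·sin θ = -0.0142
  γ=atan2(-0.4092,-0.0866)=-1.7794;  ψ=arccos(-0.0340)=1.6048;  θ1=γ+ψ≈-0.1745
φ2=120.0° → target in arm frame (-0.1038, -0.2133)
  A=0.2538, B=-0.4092, C=(l²−L²−A²−y'²−z²)/(2L)=-0.2979
  √(A²+B²)=0.4815;  θ2 = -1.0157+2.2378 ≈ 1.2221
rotate P by −φ3: (-0.1328, 0.1965, -0.4092)
  A cos θ + B sin θ = C:  0.2828·cos θ + -0.4092·sin θ = -0.3221
  √(A²+B²)=0.4974;  θ3 = -0.9660+2.2752 ≈ 1.3092

θ₁ = -0.1745, θ₂ = 1.2221, θ₃ = 1.3092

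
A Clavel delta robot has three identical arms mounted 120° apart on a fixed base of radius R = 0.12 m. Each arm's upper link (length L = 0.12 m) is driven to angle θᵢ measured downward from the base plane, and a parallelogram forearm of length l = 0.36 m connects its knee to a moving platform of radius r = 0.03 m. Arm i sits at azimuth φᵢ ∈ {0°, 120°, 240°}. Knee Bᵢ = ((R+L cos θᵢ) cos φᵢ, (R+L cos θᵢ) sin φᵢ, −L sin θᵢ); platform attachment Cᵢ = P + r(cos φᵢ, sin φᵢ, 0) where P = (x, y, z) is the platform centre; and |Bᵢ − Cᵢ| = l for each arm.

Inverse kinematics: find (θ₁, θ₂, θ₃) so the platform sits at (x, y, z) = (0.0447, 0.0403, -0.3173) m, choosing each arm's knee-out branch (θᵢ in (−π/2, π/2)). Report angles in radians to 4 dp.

θ₁ = 0.0004, θ₂ = 0.1748, θ₃ = 0.5240

φ1=0.0° → target in arm frame (0.0447, 0.0403)
  A cos θ + B sin θ = C:  0.0453·cos θ + -0.3173·sin θ = 0.0452
  θ1 = atan2(B,A) + arccos(C/0.3205) = 0.0004
arm 2 (φ=120.0°): x'=0.0126, y'=-0.0589
  A cos θ + B sin θ = C:  0.0774·cos θ + -0.3173·sin θ = 0.0211
  γ=atan2(-0.3173,0.0774)=-1.3314;  ψ=arccos(0.0645)=1.5062;  θ2=γ+ψ≈0.1748
rotate P by −φ3: (-0.0573, 0.0186, -0.3173)
  e−x'=0.1473;  (l²−L²−(e−x')²−y'²−z²)/2L = -0.0313
  γ=atan2(-0.3173,0.1473)=-1.1363;  ψ=arccos(-0.0894)=1.6603;  θ3=γ+ψ≈0.5240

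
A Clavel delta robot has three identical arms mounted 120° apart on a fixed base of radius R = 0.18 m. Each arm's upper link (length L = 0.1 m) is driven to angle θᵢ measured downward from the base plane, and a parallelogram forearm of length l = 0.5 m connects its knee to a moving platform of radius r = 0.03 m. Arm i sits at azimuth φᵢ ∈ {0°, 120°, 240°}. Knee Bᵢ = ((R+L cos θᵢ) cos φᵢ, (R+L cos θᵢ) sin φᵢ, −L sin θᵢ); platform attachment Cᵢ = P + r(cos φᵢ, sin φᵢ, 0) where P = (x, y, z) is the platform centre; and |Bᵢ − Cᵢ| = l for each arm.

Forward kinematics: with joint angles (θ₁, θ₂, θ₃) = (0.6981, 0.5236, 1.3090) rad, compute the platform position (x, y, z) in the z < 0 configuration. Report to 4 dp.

(0.0309, 0.0952, -0.5144)

φ1=0.0°: virtual centre (0.2266, 0.0000, -0.0643), radius l
centre 2 = (0.2366·cos120.0°, 0.2366·sin120.0°, -0.0500) = (-0.1183, 0.2049, -0.0500)
arm 3 at φ=240.0°: (R−r)+L cos θ3 = 0.1759;  centre 3 = (-0.0879, -0.1523, -0.0966)
eliminate P² terms by subtracting sphere 1 from 2 and 3
plane₁₂: -0.6898x+0.4098y+0.0286z = 0.0030
Cramer: x(z) = 0.0114-0.0380z;  y(z) = 0.0265-0.1337z
sphere 1 gives Az²+Bz+C=0 with A=1.0193, B=0.1378, C=-0.1988;  B²−4AC=0.8297;  roots -0.5144, 0.3792;  negative root z = -0.5144
x = 0.0309, y = 0.0952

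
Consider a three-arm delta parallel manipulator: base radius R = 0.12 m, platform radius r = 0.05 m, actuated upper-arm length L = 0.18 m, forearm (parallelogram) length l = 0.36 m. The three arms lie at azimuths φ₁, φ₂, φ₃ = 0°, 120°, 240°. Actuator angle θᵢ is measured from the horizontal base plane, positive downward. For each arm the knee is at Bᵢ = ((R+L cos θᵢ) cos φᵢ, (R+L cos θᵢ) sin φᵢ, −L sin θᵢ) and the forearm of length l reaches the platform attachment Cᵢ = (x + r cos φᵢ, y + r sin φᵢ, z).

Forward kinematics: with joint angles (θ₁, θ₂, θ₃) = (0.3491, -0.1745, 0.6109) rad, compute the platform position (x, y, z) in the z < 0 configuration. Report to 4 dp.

φ1=0.0°: virtual centre (0.2391, 0.0000, -0.0616), radius l
arm 2 at φ=120.0°: ρ2 = 0.2473;  O2 = (-0.1236, 0.2141, 0.0313)
O3 = (0.2174·cos240.0°, 0.2174·sin240.0°, -0.1032) = (-0.1087, -0.1883, -0.1032)
|O₂|²−|O₁|² = 0.0011;  |O₃|²−|O₁|² = -0.0030
[-0.7256 0.4283 0.1856]·P = 0.0011;  [-0.6957 -0.3766 -0.0834]·P = -0.0030
Cramer: x(z) = 0.0015+0.0599z;  y(z) = 0.0052-0.3320z
sphere 1 gives Az²+Bz+C=0 with A=1.1138, B=0.0912, C=-0.0693;  B²−4AC=0.3172;  roots -0.2937, 0.2119;  negative root z = -0.2937
x = -0.0161, y = 0.1028

(-0.0161, 0.1028, -0.2937)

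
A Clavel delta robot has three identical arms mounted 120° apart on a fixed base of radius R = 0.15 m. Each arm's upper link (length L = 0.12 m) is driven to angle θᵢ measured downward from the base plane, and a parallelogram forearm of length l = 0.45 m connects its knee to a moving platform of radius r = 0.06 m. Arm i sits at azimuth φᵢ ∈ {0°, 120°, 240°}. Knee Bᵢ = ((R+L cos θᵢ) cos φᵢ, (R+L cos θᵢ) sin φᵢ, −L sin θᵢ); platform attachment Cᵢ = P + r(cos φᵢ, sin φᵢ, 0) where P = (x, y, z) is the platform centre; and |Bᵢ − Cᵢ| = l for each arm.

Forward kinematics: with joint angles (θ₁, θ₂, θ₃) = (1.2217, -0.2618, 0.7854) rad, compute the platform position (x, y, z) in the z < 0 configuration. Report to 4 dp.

centre 1 = (0.1310·cos0.0°, 0.1310·sin0.0°, -0.1128) = (0.1310, 0.0000, -0.1128)
centre 2 = (0.2059·cos120.0°, 0.2059·sin120.0°, 0.0311) = (-0.1030, 0.1783, 0.0311)
φ3=240.0°: virtual centre (-0.0874, -0.1514, -0.0849), radius l
|centre ₂|²−|centre ₁|² = 0.0135;  |centre ₃|²−|centre ₁|² = 0.0079
[-0.4680 0.3566 0.2876]·P = 0.0135;  [-0.4369 -0.3029 0.0558]·P = 0.0079
det = 0.2976;  x = -0.0232+0.3596z,  y = 0.0074+-0.3346z
quadratic in z: (1.2413)z²+(0.1097)z+(-0.1659)=0, √Δ=0.9143 → z ∈ {-0.4125, 0.3241}; z = -0.4125 (taking z<0)
x = -0.1715, y = 0.1454

(-0.1715, 0.1454, -0.4125)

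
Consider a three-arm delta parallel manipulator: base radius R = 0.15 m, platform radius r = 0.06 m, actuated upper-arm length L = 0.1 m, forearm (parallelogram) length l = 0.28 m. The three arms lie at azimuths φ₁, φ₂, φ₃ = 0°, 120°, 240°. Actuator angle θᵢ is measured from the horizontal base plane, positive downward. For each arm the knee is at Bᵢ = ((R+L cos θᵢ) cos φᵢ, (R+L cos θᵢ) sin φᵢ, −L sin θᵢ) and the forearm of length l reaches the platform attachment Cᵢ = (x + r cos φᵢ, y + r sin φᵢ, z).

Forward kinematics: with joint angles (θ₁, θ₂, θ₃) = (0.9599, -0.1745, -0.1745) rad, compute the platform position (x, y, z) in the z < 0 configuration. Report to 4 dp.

S1 = (0.1474·cos0.0°, 0.1474·sin0.0°, -0.0819) = (0.1474, 0.0000, -0.0819)
S2 = (0.1885·cos120.0°, 0.1885·sin120.0°, 0.0174) = (-0.0942, 0.1632, 0.0174)
φ3=240.0°: virtual centre (-0.0942, -0.1632, 0.0174), radius l
|S₂|²−|S₁|² = 0.0074;  |S₃|²−|S₁|² = 0.0074
[-0.4832 0.3265 0.1985]·P = 0.0074;  [-0.4832 -0.3265 0.1985]·P = 0.0074
Cramer: x(z) = -0.0153+0.4109z;  y(z) = 0.0000-0.0000z
sphere 1 gives Az²+Bz+C=0 with A=1.1688, B=0.0301, C=-0.0452;  B²−4AC=0.2124;  roots -0.2100, 0.1842;  negative root z = -0.2100
x = -0.1016, y = 0.0000

(-0.1016, 0.0000, -0.2100)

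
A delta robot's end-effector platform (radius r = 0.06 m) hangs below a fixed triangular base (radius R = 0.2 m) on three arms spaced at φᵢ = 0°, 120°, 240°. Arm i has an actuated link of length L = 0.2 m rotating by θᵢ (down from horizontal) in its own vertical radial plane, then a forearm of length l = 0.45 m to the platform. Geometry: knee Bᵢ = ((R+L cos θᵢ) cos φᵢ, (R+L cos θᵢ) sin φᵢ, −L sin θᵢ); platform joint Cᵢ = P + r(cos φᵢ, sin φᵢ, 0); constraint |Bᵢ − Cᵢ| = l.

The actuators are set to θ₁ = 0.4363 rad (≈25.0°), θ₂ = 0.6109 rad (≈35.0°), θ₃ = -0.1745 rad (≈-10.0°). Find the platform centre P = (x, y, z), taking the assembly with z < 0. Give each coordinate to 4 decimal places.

O1 = (0.3213·cos0.0°, 0.3213·sin0.0°, -0.0845) = (0.3213, 0.0000, -0.0845)
O2 = (0.3038·cos120.0°, 0.3038·sin120.0°, -0.1147) = (-0.1519, 0.2631, -0.1147)
arm 3 at φ=240.0°: (R−r)+L cos θ3 = 0.3370;  O3 = (-0.1685, -0.2918, 0.0347)
|O₂|²−|O₁|² = -0.0049;  |O₃|²−|O₁|² = 0.0044
plane₁₂: -0.9464x+0.5262y+-0.0604z = -0.0049
det = 1.0678;  x = 0.0005+0.0845z,  y = -0.0084+0.2668z
sphere 1 gives Az²+Bz+C=0 with A=1.0783, B=0.1103, C=-0.0924;  B²−4AC=0.4107;  roots -0.3483, 0.2460;  negative root z = -0.3483
x = -0.0289, y = -0.1013

(-0.0289, -0.1013, -0.3483)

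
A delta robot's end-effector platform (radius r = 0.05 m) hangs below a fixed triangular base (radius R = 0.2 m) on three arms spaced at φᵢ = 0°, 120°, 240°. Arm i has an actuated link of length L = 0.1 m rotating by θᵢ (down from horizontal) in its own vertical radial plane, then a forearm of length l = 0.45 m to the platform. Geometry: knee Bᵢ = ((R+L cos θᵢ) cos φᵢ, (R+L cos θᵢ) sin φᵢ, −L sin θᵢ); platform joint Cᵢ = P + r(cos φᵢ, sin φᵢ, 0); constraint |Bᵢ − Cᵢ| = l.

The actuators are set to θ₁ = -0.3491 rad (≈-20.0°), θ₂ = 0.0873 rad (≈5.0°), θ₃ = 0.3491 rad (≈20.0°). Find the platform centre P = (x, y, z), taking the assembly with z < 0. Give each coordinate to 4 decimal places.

(0.0556, 0.0246, -0.3738)

arm 1 at φ=0.0°: (R−r)+L cos θ1 = 0.2440;  S1 = (0.2440, 0.0000, 0.0342)
arm 2 at φ=120.0°: (R−r)+L cos θ2 = 0.2496;  S2 = (-0.1248, 0.2162, -0.0087)
φ3=240.0°: virtual centre (-0.1220, -0.2113, -0.0342), radius l
eliminate P² terms by subtracting sphere 1 from 2 and 3
[-0.7376 0.4324 -0.0858]·P = 0.0017;  [-0.7319 -0.4226 -0.1368]·P = 0.0000
Cramer: x(z) = -0.0011-0.1519z;  y(z) = 0.0020-0.0606z
sphere 1 gives Az²+Bz+C=0 with A=1.0268, B=0.0058, C=-0.1412;  B²−4AC=0.5801;  roots -0.3738, 0.3681;  negative root z = -0.3738
x = 0.0556, y = 0.0246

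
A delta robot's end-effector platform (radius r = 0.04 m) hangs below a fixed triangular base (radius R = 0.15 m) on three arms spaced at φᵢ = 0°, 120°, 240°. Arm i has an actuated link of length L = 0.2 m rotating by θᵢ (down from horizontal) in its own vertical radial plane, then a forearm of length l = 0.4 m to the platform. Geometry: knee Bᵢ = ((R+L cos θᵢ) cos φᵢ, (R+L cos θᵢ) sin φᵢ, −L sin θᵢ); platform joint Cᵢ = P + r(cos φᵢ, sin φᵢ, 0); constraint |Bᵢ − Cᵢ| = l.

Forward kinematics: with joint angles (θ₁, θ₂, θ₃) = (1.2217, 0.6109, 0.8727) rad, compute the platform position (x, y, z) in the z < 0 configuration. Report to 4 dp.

φ1=0.0°: virtual centre (0.1784, 0.0000, -0.1879), radius l
arm 2 at φ=120.0°: (R−r)+L cos θ2 = 0.2738;  centre 2 = (-0.1369, 0.2371, -0.1147)
arm 3 at φ=240.0°: (R−r)+L cos θ3 = 0.2386;  centre 3 = (-0.1193, -0.2066, -0.1532)
subtract pairs → two planes through P
[-0.6306 0.4743 0.1464]·P = 0.0210;  [-0.5954 -0.4132 0.0694]·P = 0.0132
Cramer: x(z) = -0.0275+0.1721z;  y(z) = 0.0077-0.0799z
into |P−centre ₁|² = l²: 1.0360z² + 0.3038z + -0.0822 = 0;  Δ = 0.4329;  z = -0.4642 or 0.1710 → z<0 root = -0.4642
x = -0.1074, y = 0.0447

(-0.1074, 0.0447, -0.4642)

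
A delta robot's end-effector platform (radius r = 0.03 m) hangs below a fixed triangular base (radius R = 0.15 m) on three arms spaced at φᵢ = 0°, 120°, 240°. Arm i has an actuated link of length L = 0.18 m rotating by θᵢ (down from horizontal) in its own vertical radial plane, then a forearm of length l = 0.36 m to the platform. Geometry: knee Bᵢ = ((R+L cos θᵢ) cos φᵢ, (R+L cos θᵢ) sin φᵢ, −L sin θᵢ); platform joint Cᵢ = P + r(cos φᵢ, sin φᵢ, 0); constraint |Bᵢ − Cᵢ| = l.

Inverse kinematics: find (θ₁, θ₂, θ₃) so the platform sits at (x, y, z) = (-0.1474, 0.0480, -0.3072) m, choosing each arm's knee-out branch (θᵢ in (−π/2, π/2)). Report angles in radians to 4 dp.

θ₁ = 1.2216, θ₂ = 0.0872, θ₃ = 0.5235

rotate P by −φ1: (-0.1474, 0.0480, -0.3072)
  e−x'=0.2674;  (l²−L²−(e−x')²−y'²−z²)/2L = -0.1972
  γ=atan2(-0.3072,0.2674)=-0.8546;  ψ=arccos(-0.4841)=2.0761;  θ1=γ+ψ≈1.2216
φ2=120.0° → target in arm frame (0.1153, 0.1037)
  A cos θ + B sin θ = C:  0.0047·cos θ + -0.3072·sin θ = -0.0220
  γ=atan2(-0.3072,0.0047)=-1.5554;  ψ=arccos(-0.0718)=1.6426;  θ2=γ+ψ≈0.0872
rotate P by −φ3: (0.0321, -0.1517, -0.3072)
  A cos θ + B sin θ = C:  0.0879·cos θ + -0.3072·sin θ = -0.0775
  γ=atan2(-0.3072,0.0879)=-1.2922;  ψ=arccos(-0.2425)=1.8157;  θ3=γ+ψ≈0.5235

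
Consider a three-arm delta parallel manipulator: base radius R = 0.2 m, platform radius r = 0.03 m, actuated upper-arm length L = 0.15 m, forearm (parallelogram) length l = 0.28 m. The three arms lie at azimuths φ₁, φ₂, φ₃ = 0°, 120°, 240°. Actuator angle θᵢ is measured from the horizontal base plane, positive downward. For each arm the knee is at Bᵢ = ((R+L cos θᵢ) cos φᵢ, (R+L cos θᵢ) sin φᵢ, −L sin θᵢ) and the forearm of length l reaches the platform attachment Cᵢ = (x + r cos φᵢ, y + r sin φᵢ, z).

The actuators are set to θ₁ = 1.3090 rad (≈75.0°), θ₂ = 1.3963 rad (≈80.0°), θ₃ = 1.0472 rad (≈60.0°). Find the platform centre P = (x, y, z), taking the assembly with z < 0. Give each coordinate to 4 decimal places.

(-0.0099, -0.0359, -0.3160)

φ1=0.0°: virtual centre (0.2088, 0.0000, -0.1449), radius l
arm 2 at φ=120.0°: ρ2 = 0.1960;  S2 = (-0.0980, 0.1698, -0.1477)
arm 3 at φ=240.0°: ρ3 = 0.2450;  S3 = (-0.1225, -0.2122, -0.1299)
|S₂|²−|S₁|² = -0.0043;  |S₃|²−|S₁|² = 0.0123
[-0.6137 0.3396 -0.0057]·P = -0.0043;  [-0.6626 -0.4244 0.0300]·P = 0.0123
det = 0.4854;  x = -0.0048+0.0160z,  y = -0.0215+0.0456z
quadratic in z: (1.0023)z²+(0.2810)z+(-0.0113)=0, √Δ=0.3525 → z ∈ {-0.3160, 0.0357}; z = -0.3160 (taking z<0)
x = -0.0099, y = -0.0359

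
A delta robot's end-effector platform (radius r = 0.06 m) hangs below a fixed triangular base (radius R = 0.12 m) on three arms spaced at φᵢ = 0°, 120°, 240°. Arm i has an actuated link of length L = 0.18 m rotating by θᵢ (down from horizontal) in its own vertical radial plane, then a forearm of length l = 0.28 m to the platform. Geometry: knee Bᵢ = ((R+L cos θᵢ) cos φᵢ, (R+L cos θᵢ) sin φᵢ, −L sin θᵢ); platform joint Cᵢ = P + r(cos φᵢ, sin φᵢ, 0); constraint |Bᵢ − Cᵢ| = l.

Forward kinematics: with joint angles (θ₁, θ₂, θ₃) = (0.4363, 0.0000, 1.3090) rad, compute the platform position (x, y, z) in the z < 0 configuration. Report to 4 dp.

φ1=0.0°: virtual centre (0.2231, 0.0000, -0.0761), radius l
φ2=120.0°: virtual centre (-0.1200, 0.2078, 0.0000), radius l
arm 3 at φ=240.0°: (R−r)+L cos θ3 = 0.1066;  O3 = (-0.0533, -0.0923, -0.1739)
subtract pairs → two planes through P
[-0.6863 0.4157 0.1521]·P = 0.0020;  [-0.5529 -0.1846 -0.1956]·P = -0.0140
Cramer: x(z) = 0.0153-0.1493z;  y(z) = 0.0301-0.6124z
quadratic in z: (1.3974)z²+(0.1774)z+(-0.0285)=0, √Δ=0.4367 → z ∈ {-0.2197, 0.0928}; z = -0.2197 (taking z<0)
x = 0.0481, y = 0.1646

(0.0481, 0.1646, -0.2197)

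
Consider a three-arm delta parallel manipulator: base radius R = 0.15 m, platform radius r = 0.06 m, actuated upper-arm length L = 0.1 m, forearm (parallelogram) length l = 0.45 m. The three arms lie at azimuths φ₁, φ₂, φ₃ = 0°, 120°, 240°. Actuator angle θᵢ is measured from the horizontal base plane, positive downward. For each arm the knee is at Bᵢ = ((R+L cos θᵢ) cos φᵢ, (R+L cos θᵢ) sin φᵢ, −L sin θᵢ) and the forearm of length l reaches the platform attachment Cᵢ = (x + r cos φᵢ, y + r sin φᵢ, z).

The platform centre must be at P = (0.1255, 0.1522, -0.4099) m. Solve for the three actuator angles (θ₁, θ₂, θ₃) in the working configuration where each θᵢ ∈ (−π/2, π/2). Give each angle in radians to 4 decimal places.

θ₁ = -0.0871, θ₂ = 0.1744, θ₃ = 1.2215

arm 1 (φ=0.0°): x'=0.1255, y'=0.1522
  e−x'=-0.0355;  (l²−L²−(e−x')²−y'²−z²)/2L = 0.0003
  √(A²+B²)=0.4114;  θ1 = -1.6572+1.5701 ≈ -0.0871
φ2=120.0° → target in arm frame (0.0691, -0.1848)
  e−x'=0.0209;  (l²−L²−(e−x')²−y'²−z²)/2L = -0.0505
  √(A²+B²)=0.4104;  θ2 = -1.5198+1.6942 ≈ 0.1744
arm 3 (φ=240.0°): x'=-0.1946, y'=0.0326
  e−x'=0.2846;  (l²−L²−(e−x')²−y'²−z²)/2L = -0.2878
  θ3 = atan2(B,A) + arccos(C/0.4990) = 1.2215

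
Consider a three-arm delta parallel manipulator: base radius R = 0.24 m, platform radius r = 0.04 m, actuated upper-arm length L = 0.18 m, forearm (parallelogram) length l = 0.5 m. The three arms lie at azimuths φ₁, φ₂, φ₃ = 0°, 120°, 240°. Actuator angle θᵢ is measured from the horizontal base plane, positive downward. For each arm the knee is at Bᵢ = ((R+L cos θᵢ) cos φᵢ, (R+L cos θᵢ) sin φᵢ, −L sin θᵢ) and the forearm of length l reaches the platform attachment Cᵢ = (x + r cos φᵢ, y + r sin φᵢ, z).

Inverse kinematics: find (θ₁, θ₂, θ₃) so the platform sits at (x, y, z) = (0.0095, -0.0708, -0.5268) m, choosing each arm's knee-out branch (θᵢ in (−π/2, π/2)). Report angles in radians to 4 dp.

arm 1 (φ=0.0°): x'=0.0095, y'=-0.0708
  A=0.1905, B=-0.5268, C=(l²−L²−A²−y'²−z²)/(2L)=-0.2812
  θ1 = atan2(B,A) + arccos(C/0.5602) = 0.8728
arm 2 (φ=120.0°): x'=-0.0661, y'=0.0272
  e−x'=0.2661;  (l²−L²−(e−x')²−y'²−z²)/2L = -0.3651
  θ2 = atan2(B,A) + arccos(C/0.5902) = 1.1347
rotate P by −φ3: (0.0566, 0.0436, -0.5268)
  e−x'=0.1434;  (l²−L²−(e−x')²−y'²−z²)/2L = -0.2289
  γ=atan2(-0.5268,0.1434)=-1.3050;  ψ=arccos(-0.4192)=2.0034;  θ3=γ+ψ≈0.6984

θ₁ = 0.8728, θ₂ = 1.1347, θ₃ = 0.6984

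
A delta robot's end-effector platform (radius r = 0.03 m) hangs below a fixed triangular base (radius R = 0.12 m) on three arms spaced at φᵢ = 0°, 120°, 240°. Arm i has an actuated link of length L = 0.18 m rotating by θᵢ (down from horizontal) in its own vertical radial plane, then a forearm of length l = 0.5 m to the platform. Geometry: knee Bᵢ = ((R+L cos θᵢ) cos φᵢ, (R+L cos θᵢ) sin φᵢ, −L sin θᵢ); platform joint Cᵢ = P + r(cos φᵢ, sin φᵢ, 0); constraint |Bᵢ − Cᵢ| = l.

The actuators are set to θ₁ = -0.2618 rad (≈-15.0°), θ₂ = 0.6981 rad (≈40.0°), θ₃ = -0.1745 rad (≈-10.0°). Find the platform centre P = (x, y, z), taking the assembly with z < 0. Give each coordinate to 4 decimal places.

arm 1 at φ=0.0°: (R−r)+L cos θ1 = 0.2639;  O1 = (0.2639, 0.0000, 0.0466)
arm 2 at φ=120.0°: (R−r)+L cos θ2 = 0.2279;  O2 = (-0.1139, 0.1974, -0.1157)
φ3=240.0°: virtual centre (-0.1336, -0.2315, 0.0313), radius l
eliminate P² terms by subtracting sphere 1 from 2 and 3
plane₁₂: -0.7556x+0.3947y+-0.3246z = -0.0065
Cramer: x(z) = 0.0042-0.2447z;  y(z) = -0.0085+0.3539z
into |P−O₁|² = l²: 1.1851z² + 0.0279z + -0.1803 = 0;  Δ = 0.8555;  z = -0.4020 or 0.3785 → z<0 root = -0.4020
x = 0.1025, y = -0.1507

(0.1025, -0.1507, -0.4020)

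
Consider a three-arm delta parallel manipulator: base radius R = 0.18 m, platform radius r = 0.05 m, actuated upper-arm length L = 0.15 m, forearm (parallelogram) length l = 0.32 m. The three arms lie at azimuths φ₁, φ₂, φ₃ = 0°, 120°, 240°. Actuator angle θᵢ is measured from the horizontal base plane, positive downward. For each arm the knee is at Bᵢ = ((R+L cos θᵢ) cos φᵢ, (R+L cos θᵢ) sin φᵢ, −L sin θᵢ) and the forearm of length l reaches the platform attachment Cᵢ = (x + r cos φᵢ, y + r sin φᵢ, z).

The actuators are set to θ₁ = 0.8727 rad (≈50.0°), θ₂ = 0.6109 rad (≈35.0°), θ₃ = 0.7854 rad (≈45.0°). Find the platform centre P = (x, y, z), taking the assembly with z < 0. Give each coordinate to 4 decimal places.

arm 1 at φ=0.0°: ρ1 = 0.2264;  O1 = (0.2264, 0.0000, -0.1149)
arm 2 at φ=120.0°: ρ2 = 0.2529;  O2 = (-0.1264, 0.2190, -0.0860)
φ3=240.0°: virtual centre (-0.1180, -0.2044, -0.1061), radius l
eliminate P² terms by subtracting sphere 1 from 2 and 3
plane₁₂: -0.7057x+0.4380y+0.0577z = 0.0069
Cramer: x(z) = -0.0066+0.0531z;  y(z) = 0.0050-0.0462z
sphere 1 gives Az²+Bz+C=0 with A=1.0050, B=0.2046, C=-0.0349;  B²−4AC=0.1820;  roots -0.3140, 0.1105;  negative root z = -0.3140
x = -0.0233, y = 0.0195

(-0.0233, 0.0195, -0.3140)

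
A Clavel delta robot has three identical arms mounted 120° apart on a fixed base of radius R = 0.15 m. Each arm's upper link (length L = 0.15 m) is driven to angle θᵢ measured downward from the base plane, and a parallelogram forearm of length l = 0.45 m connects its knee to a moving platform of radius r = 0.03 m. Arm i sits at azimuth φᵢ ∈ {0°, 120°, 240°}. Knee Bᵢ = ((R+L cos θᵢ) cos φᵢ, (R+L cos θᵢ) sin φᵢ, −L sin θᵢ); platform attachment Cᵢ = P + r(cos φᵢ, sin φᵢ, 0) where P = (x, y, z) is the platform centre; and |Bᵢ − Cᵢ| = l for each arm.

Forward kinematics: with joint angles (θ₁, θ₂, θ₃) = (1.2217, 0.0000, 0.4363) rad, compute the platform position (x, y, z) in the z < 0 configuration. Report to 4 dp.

φ1=0.0°: virtual centre (0.1713, 0.0000, -0.1410), radius l
arm 2 at φ=120.0°: e+L cos θ2 = 0.2700;  centre 2 = (-0.1350, 0.2338, 0.0000)
φ3=240.0°: virtual centre (-0.1280, -0.2217, -0.0634), radius l
subtract pairs → two planes through P
linear system: -0.6126x+0.4677y = 0.0237−0.2819z; -0.5986x+-0.4433y = 0.0203−0.1551z
Cramer: x(z) = -0.0363+0.3581z;  y(z) = 0.0031-0.1336z
sphere 1 gives Az²+Bz+C=0 with A=1.1461, B=0.1324, C=-0.1395;  B²−4AC=0.6572;  roots -0.4114, 0.2959;  negative root z = -0.4114
x = -0.1836, y = 0.0581

(-0.1836, 0.0581, -0.4114)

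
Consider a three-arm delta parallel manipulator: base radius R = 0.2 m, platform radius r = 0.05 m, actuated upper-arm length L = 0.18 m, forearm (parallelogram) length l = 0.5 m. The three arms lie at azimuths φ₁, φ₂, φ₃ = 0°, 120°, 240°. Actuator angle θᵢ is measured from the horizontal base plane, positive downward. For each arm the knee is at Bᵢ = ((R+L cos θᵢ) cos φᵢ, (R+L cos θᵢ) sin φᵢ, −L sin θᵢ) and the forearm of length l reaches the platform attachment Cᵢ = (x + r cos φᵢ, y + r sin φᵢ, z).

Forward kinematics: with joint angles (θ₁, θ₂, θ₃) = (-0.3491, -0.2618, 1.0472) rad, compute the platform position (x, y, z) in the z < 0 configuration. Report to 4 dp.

(0.1168, 0.1839, -0.3571)

arm 1 at φ=0.0°: (R−r)+L cos θ1 = 0.3191;  O1 = (0.3191, 0.0000, 0.0616)
arm 2 at φ=120.0°: (R−r)+L cos θ2 = 0.3239;  O2 = (-0.1619, 0.2805, 0.0466)
φ3=240.0°: virtual centre (-0.1200, -0.2078, -0.1559), radius l
|O₂|²−|O₁|² = 0.0014;  |O₃|²−|O₁|² = -0.0237
plane₁₂: -0.9622x+0.5610y+-0.0300z = 0.0014
Cramer: x(z) = 0.0143-0.2873z;  y(z) = 0.0270-0.4393z
quadratic in z: (1.2755)z²+(0.0283)z+(-0.1525)=0, √Δ=0.8826 → z ∈ {-0.3571, 0.3349}; z = -0.3571 (taking z<0)
x = 0.1168, y = 0.1839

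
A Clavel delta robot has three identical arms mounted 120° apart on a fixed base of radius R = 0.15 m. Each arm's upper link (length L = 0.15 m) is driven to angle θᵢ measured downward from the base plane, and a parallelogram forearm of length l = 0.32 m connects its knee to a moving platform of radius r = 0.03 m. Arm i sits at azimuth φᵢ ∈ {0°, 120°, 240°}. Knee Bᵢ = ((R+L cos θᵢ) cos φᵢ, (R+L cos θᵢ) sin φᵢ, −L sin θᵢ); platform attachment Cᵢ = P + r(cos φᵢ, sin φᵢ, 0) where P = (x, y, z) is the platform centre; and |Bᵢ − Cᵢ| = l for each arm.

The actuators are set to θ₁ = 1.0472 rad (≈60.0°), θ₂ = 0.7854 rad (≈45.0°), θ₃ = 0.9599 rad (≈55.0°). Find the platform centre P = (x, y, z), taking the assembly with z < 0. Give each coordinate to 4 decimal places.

S1 = (0.1950·cos0.0°, 0.1950·sin0.0°, -0.1299) = (0.1950, 0.0000, -0.1299)
φ2=120.0°: virtual centre (-0.1130, 0.1958, -0.1061), radius l
S3 = (0.2060·cos240.0°, 0.2060·sin240.0°, -0.1229) = (-0.1030, -0.1784, -0.1229)
subtract pairs → two planes through P
linear system: -0.6161x+0.3916y = 0.0075−0.0477z; -0.5960x+-0.3569y = 0.0026−0.0141z
det = 0.4532;  x = -0.0082+0.0497z,  y = 0.0062+-0.0436z
sphere 1 gives Az²+Bz+C=0 with A=1.0044, B=0.2391, C=-0.0442;  B²−4AC=0.2348;  roots -0.3602, 0.1222;  negative root z = -0.3602
x = -0.0261, y = 0.0219

(-0.0261, 0.0219, -0.3602)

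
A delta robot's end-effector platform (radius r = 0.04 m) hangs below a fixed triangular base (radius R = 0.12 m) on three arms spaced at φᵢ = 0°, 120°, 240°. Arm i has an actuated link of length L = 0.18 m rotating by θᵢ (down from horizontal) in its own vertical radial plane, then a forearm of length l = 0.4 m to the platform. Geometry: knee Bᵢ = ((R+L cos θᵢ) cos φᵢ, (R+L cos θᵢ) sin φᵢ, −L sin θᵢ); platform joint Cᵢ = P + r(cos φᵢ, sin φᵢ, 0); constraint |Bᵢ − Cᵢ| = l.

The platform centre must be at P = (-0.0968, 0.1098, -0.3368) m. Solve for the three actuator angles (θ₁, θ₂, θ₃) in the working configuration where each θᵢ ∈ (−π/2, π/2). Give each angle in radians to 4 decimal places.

φ1=0.0° → target in arm frame (-0.0968, 0.1098)
  A=0.1768, B=-0.3368, C=(l²−L²−A²−y'²−z²)/(2L)=-0.0810
  θ1 = atan2(B,A) + arccos(C/0.3804) = 0.6979
arm 2 (φ=120.0°): x'=0.1435, y'=0.0289
  A cos θ + B sin θ = C:  -0.0635·cos θ + -0.3368·sin θ = 0.0258
  √(A²+B²)=0.3427;  θ2 = -1.7571+1.4954 ≈ -0.2618
rotate P by −φ3: (-0.0467, -0.1387, -0.3368)
  e−x'=0.1267;  (l²−L²−(e−x')²−y'²−z²)/2L = -0.0587
  √(A²+B²)=0.3598;  θ3 = -1.2110+1.7346 ≈ 0.5236

θ₁ = 0.6979, θ₂ = -0.2618, θ₃ = 0.5236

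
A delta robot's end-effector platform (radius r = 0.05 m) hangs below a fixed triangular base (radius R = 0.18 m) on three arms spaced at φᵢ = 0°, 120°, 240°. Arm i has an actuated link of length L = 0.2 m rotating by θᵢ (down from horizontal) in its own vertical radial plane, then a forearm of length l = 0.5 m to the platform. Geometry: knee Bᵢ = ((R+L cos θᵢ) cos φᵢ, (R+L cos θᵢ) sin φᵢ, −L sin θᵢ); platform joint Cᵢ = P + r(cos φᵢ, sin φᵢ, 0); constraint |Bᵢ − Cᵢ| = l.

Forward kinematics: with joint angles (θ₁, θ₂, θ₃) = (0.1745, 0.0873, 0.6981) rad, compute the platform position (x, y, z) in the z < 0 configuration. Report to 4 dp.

arm 1 at φ=0.0°: (R−r)+L cos θ1 = 0.3270;  centre 1 = (0.3270, 0.0000, -0.0347)
centre 2 = (0.3292·cos120.0°, 0.3292·sin120.0°, -0.0174) = (-0.1646, 0.2851, -0.0174)
centre 3 = (0.2832·cos240.0°, 0.2832·sin240.0°, -0.1286) = (-0.1416, -0.2453, -0.1286)
eliminate P² terms by subtracting sphere 1 from 2 and 3
plane₁₂: -0.9832x+0.5703y+0.0346z = 0.0006
Cramer: x(z) = 0.0061-0.0886z;  y(z) = 0.0115-0.2133z
quadratic in z: (1.0534)z²+(0.1214)z+(-0.1457)=0, √Δ=0.7929 → z ∈ {-0.4340, 0.3187}; z = -0.4340 (taking z<0)
x = 0.0445, y = 0.1041

(0.0445, 0.1041, -0.4340)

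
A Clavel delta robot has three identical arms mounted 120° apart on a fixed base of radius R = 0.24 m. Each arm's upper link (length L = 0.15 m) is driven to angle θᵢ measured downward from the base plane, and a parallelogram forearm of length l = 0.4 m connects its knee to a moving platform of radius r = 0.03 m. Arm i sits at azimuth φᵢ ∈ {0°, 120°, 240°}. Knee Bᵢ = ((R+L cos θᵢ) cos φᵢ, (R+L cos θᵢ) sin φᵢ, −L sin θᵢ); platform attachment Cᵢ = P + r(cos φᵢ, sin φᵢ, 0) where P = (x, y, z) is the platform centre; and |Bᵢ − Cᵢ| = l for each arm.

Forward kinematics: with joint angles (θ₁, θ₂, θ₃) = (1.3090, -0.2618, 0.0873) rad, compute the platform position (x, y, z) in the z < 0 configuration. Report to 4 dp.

(-0.1403, 0.0187, -0.2356)

centre 1 = (0.2488·cos0.0°, 0.2488·sin0.0°, -0.1449) = (0.2488, 0.0000, -0.1449)
centre 2 = (0.3549·cos120.0°, 0.3549·sin120.0°, 0.0388) = (-0.1774, 0.3073, 0.0388)
arm 3 at φ=240.0°: ρ3 = 0.3594;  centre 3 = (-0.1797, -0.3113, -0.0131)
|centre ₂|²−|centre ₁|² = 0.0445;  |centre ₃|²−|centre ₁|² = 0.0465
linear system: -0.8525x+0.6147y = 0.0445−0.3674z; -0.8571x+-0.6225y = 0.0465−0.2636z
det = 1.0576;  x = -0.0532+0.3695z,  y = -0.0013+-0.0853z
sphere 1 gives Az²+Bz+C=0 with A=1.1438, B=0.0668, C=-0.0478;  B²−4AC=0.2230;  roots -0.2356, 0.1772;  negative root z = -0.2356
x = -0.1403, y = 0.0187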